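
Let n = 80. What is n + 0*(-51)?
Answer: 80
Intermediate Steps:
n + 0*(-51) = 80 + 0*(-51) = 80 + 0 = 80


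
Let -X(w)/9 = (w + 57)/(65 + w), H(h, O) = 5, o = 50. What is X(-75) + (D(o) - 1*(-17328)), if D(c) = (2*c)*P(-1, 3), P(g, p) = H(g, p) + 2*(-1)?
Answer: 88059/5 ≈ 17612.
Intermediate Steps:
X(w) = -9*(57 + w)/(65 + w) (X(w) = -9*(w + 57)/(65 + w) = -9*(57 + w)/(65 + w))
P(g, p) = 3 (P(g, p) = 5 + 2*(-1) = 5 - 2 = 3)
D(c) = 6*c (D(c) = (2*c)*3 = 6*c)
X(-75) + (D(o) - 1*(-17328)) = 9*(-57 - 1*(-75))/(65 - 75) + (6*50 - 1*(-17328)) = 9*(-57 + 75)/(-10) + (300 + 17328) = 9*(-⅒)*18 + 17628 = -81/5 + 17628 = 88059/5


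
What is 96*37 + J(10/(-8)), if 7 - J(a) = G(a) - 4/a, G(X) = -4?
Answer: 17799/5 ≈ 3559.8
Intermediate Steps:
J(a) = 11 + 4/a (J(a) = 7 - (-4 - 4/a) = 7 + (4 + 4/a) = 11 + 4/a)
96*37 + J(10/(-8)) = 96*37 + (11 + 4/((10/(-8)))) = 3552 + (11 + 4/((10*(-⅛)))) = 3552 + (11 + 4/(-5/4)) = 3552 + (11 + 4*(-⅘)) = 3552 + (11 - 16/5) = 3552 + 39/5 = 17799/5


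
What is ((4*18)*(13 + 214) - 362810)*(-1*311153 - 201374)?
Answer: 177573179582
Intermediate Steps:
((4*18)*(13 + 214) - 362810)*(-1*311153 - 201374) = (72*227 - 362810)*(-311153 - 201374) = (16344 - 362810)*(-512527) = -346466*(-512527) = 177573179582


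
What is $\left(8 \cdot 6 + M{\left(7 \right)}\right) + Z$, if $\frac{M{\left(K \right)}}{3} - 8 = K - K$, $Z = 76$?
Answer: $148$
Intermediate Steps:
$M{\left(K \right)} = 24$ ($M{\left(K \right)} = 24 + 3 \left(K - K\right) = 24 + 3 \cdot 0 = 24 + 0 = 24$)
$\left(8 \cdot 6 + M{\left(7 \right)}\right) + Z = \left(8 \cdot 6 + 24\right) + 76 = \left(48 + 24\right) + 76 = 72 + 76 = 148$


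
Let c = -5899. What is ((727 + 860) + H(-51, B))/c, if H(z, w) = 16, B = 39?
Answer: -1603/5899 ≈ -0.27174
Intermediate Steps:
((727 + 860) + H(-51, B))/c = ((727 + 860) + 16)/(-5899) = (1587 + 16)*(-1/5899) = 1603*(-1/5899) = -1603/5899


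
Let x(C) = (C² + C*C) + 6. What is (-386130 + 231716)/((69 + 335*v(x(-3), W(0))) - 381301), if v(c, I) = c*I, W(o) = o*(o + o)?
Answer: 77207/190616 ≈ 0.40504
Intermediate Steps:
W(o) = 2*o² (W(o) = o*(2*o) = 2*o²)
x(C) = 6 + 2*C² (x(C) = (C² + C²) + 6 = 2*C² + 6 = 6 + 2*C²)
v(c, I) = I*c
(-386130 + 231716)/((69 + 335*v(x(-3), W(0))) - 381301) = (-386130 + 231716)/((69 + 335*((2*0²)*(6 + 2*(-3)²))) - 381301) = -154414/((69 + 335*((2*0)*(6 + 2*9))) - 381301) = -154414/((69 + 335*(0*(6 + 18))) - 381301) = -154414/((69 + 335*(0*24)) - 381301) = -154414/((69 + 335*0) - 381301) = -154414/((69 + 0) - 381301) = -154414/(69 - 381301) = -154414/(-381232) = -154414*(-1/381232) = 77207/190616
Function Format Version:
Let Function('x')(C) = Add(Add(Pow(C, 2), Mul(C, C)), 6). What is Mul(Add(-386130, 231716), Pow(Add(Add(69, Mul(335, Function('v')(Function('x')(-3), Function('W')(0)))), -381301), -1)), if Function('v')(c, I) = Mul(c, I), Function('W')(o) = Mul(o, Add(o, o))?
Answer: Rational(77207, 190616) ≈ 0.40504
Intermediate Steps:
Function('W')(o) = Mul(2, Pow(o, 2)) (Function('W')(o) = Mul(o, Mul(2, o)) = Mul(2, Pow(o, 2)))
Function('x')(C) = Add(6, Mul(2, Pow(C, 2))) (Function('x')(C) = Add(Add(Pow(C, 2), Pow(C, 2)), 6) = Add(Mul(2, Pow(C, 2)), 6) = Add(6, Mul(2, Pow(C, 2))))
Function('v')(c, I) = Mul(I, c)
Mul(Add(-386130, 231716), Pow(Add(Add(69, Mul(335, Function('v')(Function('x')(-3), Function('W')(0)))), -381301), -1)) = Mul(Add(-386130, 231716), Pow(Add(Add(69, Mul(335, Mul(Mul(2, Pow(0, 2)), Add(6, Mul(2, Pow(-3, 2)))))), -381301), -1)) = Mul(-154414, Pow(Add(Add(69, Mul(335, Mul(Mul(2, 0), Add(6, Mul(2, 9))))), -381301), -1)) = Mul(-154414, Pow(Add(Add(69, Mul(335, Mul(0, Add(6, 18)))), -381301), -1)) = Mul(-154414, Pow(Add(Add(69, Mul(335, Mul(0, 24))), -381301), -1)) = Mul(-154414, Pow(Add(Add(69, Mul(335, 0)), -381301), -1)) = Mul(-154414, Pow(Add(Add(69, 0), -381301), -1)) = Mul(-154414, Pow(Add(69, -381301), -1)) = Mul(-154414, Pow(-381232, -1)) = Mul(-154414, Rational(-1, 381232)) = Rational(77207, 190616)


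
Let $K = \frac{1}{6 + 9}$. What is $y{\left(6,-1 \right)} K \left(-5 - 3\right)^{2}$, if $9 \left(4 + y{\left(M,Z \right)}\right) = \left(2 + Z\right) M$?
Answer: $- \frac{128}{9} \approx -14.222$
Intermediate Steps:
$K = \frac{1}{15} \approx 0.066667$
$y{\left(M,Z \right)} = -4 + \frac{M \left(2 + Z\right)}{9}$ ($y{\left(M,Z \right)} = -4 + \frac{\left(2 + Z\right) M}{9} = -4 + \frac{M \left(2 + Z\right)}{9}$)
$y{\left(6,-1 \right)} K \left(-5 - 3\right)^{2} = \left(-4 + \frac{2}{9} \cdot 6 + \frac{1}{9} \cdot 6 \left(-1\right)\right) \frac{1}{15} \left(-5 - 3\right)^{2} = \left(-4 + \frac{4}{3} - \frac{2}{3}\right) \frac{1}{15} \left(-8\right)^{2} = \left(- \frac{10}{3}\right) \frac{1}{15} \cdot 64 = \left(- \frac{2}{9}\right) 64 = - \frac{128}{9}$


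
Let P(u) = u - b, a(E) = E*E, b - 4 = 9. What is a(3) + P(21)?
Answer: 17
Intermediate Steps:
b = 13 (b = 4 + 9 = 13)
a(E) = E**2
P(u) = -13 + u (P(u) = u - 1*13 = u - 13 = -13 + u)
a(3) + P(21) = 3**2 + (-13 + 21) = 9 + 8 = 17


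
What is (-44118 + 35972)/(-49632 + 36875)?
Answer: 8146/12757 ≈ 0.63855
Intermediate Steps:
(-44118 + 35972)/(-49632 + 36875) = -8146/(-12757) = -8146*(-1/12757) = 8146/12757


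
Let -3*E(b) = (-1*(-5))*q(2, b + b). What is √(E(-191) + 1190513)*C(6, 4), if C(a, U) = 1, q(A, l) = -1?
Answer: 2*√2678658/3 ≈ 1091.1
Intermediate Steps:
E(b) = 5/3 (E(b) = -(-1*(-5))*(-1)/3 = -5*(-1)/3 = -⅓*(-5) = 5/3)
√(E(-191) + 1190513)*C(6, 4) = √(5/3 + 1190513)*1 = √(3571544/3)*1 = (2*√2678658/3)*1 = 2*√2678658/3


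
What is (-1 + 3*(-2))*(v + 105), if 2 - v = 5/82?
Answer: -61383/82 ≈ -748.57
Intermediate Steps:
v = 159/82 (v = 2 - 5/82 = 159/82 ≈ 1.9390)
(-1 + 3*(-2))*(v + 105) = (-1 + 3*(-2))*(159/82 + 105) = (-1 - 6)*(8769/82) = -7*8769/82 = -61383/82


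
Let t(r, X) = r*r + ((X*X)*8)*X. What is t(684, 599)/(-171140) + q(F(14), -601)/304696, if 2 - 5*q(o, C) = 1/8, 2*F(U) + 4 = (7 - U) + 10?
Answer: -1048058107064861/104291346880 ≈ -10049.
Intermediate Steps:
t(r, X) = r² + 8*X³ (t(r, X) = r² + (X²*8)*X = r² + (8*X²)*X = r² + 8*X³)
F(U) = 13/2 - U/2 (F(U) = -2 + ((7 - U) + 10)/2 = -2 + (17 - U)/2 = -2 + (17/2 - U/2) = 13/2 - U/2)
q(o, C) = 3/8 (q(o, C) = ⅖ - ⅕/8 = ⅖ - ⅕*⅛ = ⅖ - 1/40 = 3/8)
t(684, 599)/(-171140) + q(F(14), -601)/304696 = (684² + 8*599³)/(-171140) + (3/8)/304696 = (467856 + 8*214921799)*(-1/171140) + (3/8)*(1/304696) = (467856 + 1719374392)*(-1/171140) + 3/2437568 = 1719842248*(-1/171140) + 3/2437568 = -429960562/42785 + 3/2437568 = -1048058107064861/104291346880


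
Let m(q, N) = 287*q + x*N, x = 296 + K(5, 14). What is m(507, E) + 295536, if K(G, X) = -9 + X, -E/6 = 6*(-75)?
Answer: 1253745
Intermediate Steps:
E = 2700 (E = -36*(-75) = -6*(-450) = 2700)
x = 301 (x = 296 + (-9 + 14) = 296 + 5 = 301)
m(q, N) = 287*q + 301*N
m(507, E) + 295536 = (287*507 + 301*2700) + 295536 = (145509 + 812700) + 295536 = 958209 + 295536 = 1253745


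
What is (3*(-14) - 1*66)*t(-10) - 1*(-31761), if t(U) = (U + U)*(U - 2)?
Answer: 5841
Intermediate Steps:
t(U) = 2*U*(-2 + U) (t(U) = (2*U)*(-2 + U) = 2*U*(-2 + U))
(3*(-14) - 1*66)*t(-10) - 1*(-31761) = (3*(-14) - 1*66)*(2*(-10)*(-2 - 10)) - 1*(-31761) = (-42 - 66)*(2*(-10)*(-12)) + 31761 = -108*240 + 31761 = -25920 + 31761 = 5841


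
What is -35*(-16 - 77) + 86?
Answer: 3341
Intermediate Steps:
-35*(-16 - 77) + 86 = -35*(-93) + 86 = 3255 + 86 = 3341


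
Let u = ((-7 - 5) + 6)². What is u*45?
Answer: 1620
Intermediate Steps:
u = 36 (u = (-12 + 6)² = (-6)² = 36)
u*45 = 36*45 = 1620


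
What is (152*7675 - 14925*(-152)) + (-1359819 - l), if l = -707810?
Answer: 2783191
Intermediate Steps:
(152*7675 - 14925*(-152)) + (-1359819 - l) = (152*7675 - 14925*(-152)) + (-1359819 - 1*(-707810)) = (1166600 + 2268600) + (-1359819 + 707810) = 3435200 - 652009 = 2783191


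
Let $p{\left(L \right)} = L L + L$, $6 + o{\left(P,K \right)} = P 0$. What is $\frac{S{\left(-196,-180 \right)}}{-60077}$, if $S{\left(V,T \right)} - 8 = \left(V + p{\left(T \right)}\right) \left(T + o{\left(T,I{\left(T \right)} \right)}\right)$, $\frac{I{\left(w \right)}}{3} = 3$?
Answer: $\frac{5956456}{60077} \approx 99.147$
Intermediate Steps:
$I{\left(w \right)} = 9$ ($I{\left(w \right)} = 3 \cdot 3 = 9$)
$o{\left(P,K \right)} = -6$ ($o{\left(P,K \right)} = -6 + P 0 = -6 + 0 = -6$)
$p{\left(L \right)} = L + L^{2}$ ($p{\left(L \right)} = L^{2} + L = L + L^{2}$)
$S{\left(V,T \right)} = 8 + \left(-6 + T\right) \left(V + T \left(1 + T\right)\right)$ ($S{\left(V,T \right)} = 8 + \left(V + T \left(1 + T\right)\right) \left(T - 6\right) = 8 + \left(V + T \left(1 + T\right)\right) \left(-6 + T\right) = 8 + \left(-6 + T\right) \left(V + T \left(1 + T\right)\right)$)
$\frac{S{\left(-196,-180 \right)}}{-60077} = \frac{8 + \left(-180\right)^{3} - -1080 - -1176 - 5 \left(-180\right)^{2} - -35280}{-60077} = \left(8 - 5832000 + 1080 + 1176 - 162000 + 35280\right) \left(- \frac{1}{60077}\right) = \left(-5956456\right) \left(- \frac{1}{60077}\right) = \frac{5956456}{60077}$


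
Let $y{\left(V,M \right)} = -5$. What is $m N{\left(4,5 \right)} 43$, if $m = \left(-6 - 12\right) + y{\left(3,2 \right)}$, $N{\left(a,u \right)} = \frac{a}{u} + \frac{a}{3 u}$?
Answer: $- \frac{15824}{15} \approx -1054.9$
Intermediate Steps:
$N{\left(a,u \right)} = \frac{4 a}{3 u}$ ($N{\left(a,u \right)} = \frac{a}{u} + a \frac{1}{3 u} = \frac{a}{u} + \frac{a}{3 u} = \frac{4 a}{3 u}$)
$m = -23$ ($m = \left(-6 - 12\right) - 5 = -18 - 5 = -23$)
$m N{\left(4,5 \right)} 43 = - 23 \cdot \frac{4}{3} \cdot 4 \cdot \frac{1}{5} \cdot 43 = \left(-23\right) \frac{16}{15} \cdot 43 = \left(- \frac{368}{15}\right) 43 = - \frac{15824}{15}$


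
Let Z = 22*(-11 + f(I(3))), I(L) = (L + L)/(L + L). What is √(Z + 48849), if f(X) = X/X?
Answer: √48629 ≈ 220.52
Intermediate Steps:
I(L) = 1 (I(L) = (2*L)/((2*L)) = (2*L)*(1/(2*L)) = 1)
f(X) = 1
Z = -220 (Z = 22*(-11 + 1) = 22*(-10) = -220)
√(Z + 48849) = √(-220 + 48849) = √48629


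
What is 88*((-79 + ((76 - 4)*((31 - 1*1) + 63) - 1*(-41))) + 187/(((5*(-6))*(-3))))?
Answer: 26373908/45 ≈ 5.8609e+5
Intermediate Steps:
88*((-79 + ((76 - 4)*((31 - 1*1) + 63) - 1*(-41))) + 187/(((5*(-6))*(-3)))) = 88*((-79 + (72*((31 - 1) + 63) + 41)) + 187/((-30*(-3)))) = 88*((-79 + (72*(30 + 63) + 41)) + 187/90) = 88*((-79 + (72*93 + 41)) + 187*(1/90)) = 88*((-79 + (6696 + 41)) + 187/90) = 88*((-79 + 6737) + 187/90) = 88*(6658 + 187/90) = 88*(599407/90) = 26373908/45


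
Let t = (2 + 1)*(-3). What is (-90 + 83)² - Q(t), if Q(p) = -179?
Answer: 228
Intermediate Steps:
t = -9 (t = 3*(-3) = -9)
(-90 + 83)² - Q(t) = (-90 + 83)² - 1*(-179) = (-7)² + 179 = 49 + 179 = 228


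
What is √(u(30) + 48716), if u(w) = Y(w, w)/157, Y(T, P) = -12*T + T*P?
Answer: 2*√300221366/157 ≈ 220.72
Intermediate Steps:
Y(T, P) = -12*T + P*T
u(w) = w*(-12 + w)/157 (u(w) = (w*(-12 + w))/157 = (w*(-12 + w))*(1/157) = w*(-12 + w)/157)
√(u(30) + 48716) = √((1/157)*30*(-12 + 30) + 48716) = √((1/157)*30*18 + 48716) = √(540/157 + 48716) = √(7648952/157) = 2*√300221366/157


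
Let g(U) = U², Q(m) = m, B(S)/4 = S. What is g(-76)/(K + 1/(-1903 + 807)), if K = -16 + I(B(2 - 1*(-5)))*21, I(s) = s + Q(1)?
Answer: 6330496/649927 ≈ 9.7403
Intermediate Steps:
B(S) = 4*S
I(s) = 1 + s (I(s) = s + 1 = 1 + s)
K = 593 (K = -16 + (1 + 4*(2 - 1*(-5)))*21 = -16 + (1 + 4*(2 + 5))*21 = -16 + (1 + 4*7)*21 = -16 + (1 + 28)*21 = -16 + 29*21 = -16 + 609 = 593)
g(-76)/(K + 1/(-1903 + 807)) = (-76)²/(593 + 1/(-1903 + 807)) = 5776/(593 + 1/(-1096)) = 5776/(593 - 1/1096) = 5776/(649927/1096) = 5776*(1096/649927) = 6330496/649927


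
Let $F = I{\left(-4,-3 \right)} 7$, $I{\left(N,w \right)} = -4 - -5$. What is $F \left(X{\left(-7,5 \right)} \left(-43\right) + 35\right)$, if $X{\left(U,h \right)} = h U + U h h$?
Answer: $63455$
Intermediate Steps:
$X{\left(U,h \right)} = U h + U h^{2}$
$I{\left(N,w \right)} = 1$ ($I{\left(N,w \right)} = -4 + 5 = 1$)
$F = 7$ ($F = 1 \cdot 7 = 7$)
$F \left(X{\left(-7,5 \right)} \left(-43\right) + 35\right) = 7 \left(\left(-7\right) 5 \left(1 + 5\right) \left(-43\right) + 35\right) = 7 \left(\left(-7\right) 5 \cdot 6 \left(-43\right) + 35\right) = 7 \left(\left(-210\right) \left(-43\right) + 35\right) = 7 \left(9030 + 35\right) = 7 \cdot 9065 = 63455$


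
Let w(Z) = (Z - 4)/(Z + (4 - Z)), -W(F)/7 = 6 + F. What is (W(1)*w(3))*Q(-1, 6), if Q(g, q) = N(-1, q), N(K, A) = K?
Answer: -49/4 ≈ -12.250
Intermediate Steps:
W(F) = -42 - 7*F (W(F) = -7*(6 + F) = -42 - 7*F)
Q(g, q) = -1
w(Z) = -1 + Z/4 (w(Z) = (-4 + Z)/4 = (-4 + Z)*(1/4) = -1 + Z/4)
(W(1)*w(3))*Q(-1, 6) = ((-42 - 7*1)*(-1 + (1/4)*3))*(-1) = ((-42 - 7)*(-1 + 3/4))*(-1) = -49*(-1/4)*(-1) = (49/4)*(-1) = -49/4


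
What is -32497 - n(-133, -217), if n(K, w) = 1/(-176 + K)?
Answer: -10041572/309 ≈ -32497.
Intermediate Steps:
-32497 - n(-133, -217) = -32497 - 1/(-176 - 133) = -32497 - 1/(-309) = -32497 - 1*(-1/309) = -32497 + 1/309 = -10041572/309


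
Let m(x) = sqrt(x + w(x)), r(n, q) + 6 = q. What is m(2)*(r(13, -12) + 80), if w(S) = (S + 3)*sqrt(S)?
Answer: 62*sqrt(2 + 5*sqrt(2)) ≈ 186.73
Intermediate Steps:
r(n, q) = -6 + q
w(S) = sqrt(S)*(3 + S) (w(S) = (3 + S)*sqrt(S) = sqrt(S)*(3 + S))
m(x) = sqrt(x + sqrt(x)*(3 + x))
m(2)*(r(13, -12) + 80) = sqrt(2 + sqrt(2)*(3 + 2))*((-6 - 12) + 80) = sqrt(2 + sqrt(2)*5)*(-18 + 80) = sqrt(2 + 5*sqrt(2))*62 = 62*sqrt(2 + 5*sqrt(2))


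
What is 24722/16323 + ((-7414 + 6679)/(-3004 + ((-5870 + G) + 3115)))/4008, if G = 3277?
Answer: 81980964479/54126284496 ≈ 1.5146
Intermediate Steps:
24722/16323 + ((-7414 + 6679)/(-3004 + ((-5870 + G) + 3115)))/4008 = 24722/16323 + ((-7414 + 6679)/(-3004 + ((-5870 + 3277) + 3115)))/4008 = 24722*(1/16323) - 735/(-3004 + (-2593 + 3115))*(1/4008) = 24722/16323 - 735/(-3004 + 522)*(1/4008) = 24722/16323 - 735/(-2482)*(1/4008) = 24722/16323 - 735*(-1/2482)*(1/4008) = 24722/16323 + (735/2482)*(1/4008) = 24722/16323 + 245/3315952 = 81980964479/54126284496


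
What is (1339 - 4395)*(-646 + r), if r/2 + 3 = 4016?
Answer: -22553280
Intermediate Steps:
r = 8026 (r = -6 + 2*4016 = -6 + 8032 = 8026)
(1339 - 4395)*(-646 + r) = (1339 - 4395)*(-646 + 8026) = -3056*7380 = -22553280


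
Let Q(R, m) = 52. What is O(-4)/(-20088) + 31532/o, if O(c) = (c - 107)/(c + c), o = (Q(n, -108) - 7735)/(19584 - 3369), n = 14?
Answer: -9129618976037/137187648 ≈ -66548.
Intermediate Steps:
o = -2561/5405 (o = (52 - 7735)/(19584 - 3369) = -7683/16215 = -7683*1/16215 = -2561/5405 ≈ -0.47382)
O(c) = (-107 + c)/(2*c) (O(c) = (-107 + c)/((2*c)) = (-107 + c)*(1/(2*c)) = (-107 + c)/(2*c))
O(-4)/(-20088) + 31532/o = ((1/2)*(-107 - 4)/(-4))/(-20088) + 31532/(-2561/5405) = ((1/2)*(-1/4)*(-111))*(-1/20088) + 31532*(-5405/2561) = (111/8)*(-1/20088) - 170430460/2561 = -37/53568 - 170430460/2561 = -9129618976037/137187648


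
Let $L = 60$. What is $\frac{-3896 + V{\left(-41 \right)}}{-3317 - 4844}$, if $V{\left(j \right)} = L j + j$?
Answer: $\frac{6397}{8161} \approx 0.78385$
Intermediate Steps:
$V{\left(j \right)} = 61 j$ ($V{\left(j \right)} = 60 j + j = 61 j$)
$\frac{-3896 + V{\left(-41 \right)}}{-3317 - 4844} = \frac{-3896 + 61 \left(-41\right)}{-3317 - 4844} = \frac{-3896 - 2501}{-8161} = \left(-6397\right) \left(- \frac{1}{8161}\right) = \frac{6397}{8161}$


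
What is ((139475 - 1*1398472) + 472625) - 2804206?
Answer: -3590578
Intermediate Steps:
((139475 - 1*1398472) + 472625) - 2804206 = ((139475 - 1398472) + 472625) - 2804206 = (-1258997 + 472625) - 2804206 = -786372 - 2804206 = -3590578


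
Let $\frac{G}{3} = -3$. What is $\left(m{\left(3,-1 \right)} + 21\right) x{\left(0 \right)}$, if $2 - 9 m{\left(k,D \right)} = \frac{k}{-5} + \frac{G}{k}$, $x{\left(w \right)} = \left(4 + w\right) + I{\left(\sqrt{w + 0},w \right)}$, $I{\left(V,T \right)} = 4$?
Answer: $\frac{7784}{45} \approx 172.98$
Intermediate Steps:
$G = -9$ ($G = 3 \left(-3\right) = -9$)
$x{\left(w \right)} = 8 + w$ ($x{\left(w \right)} = \left(4 + w\right) + 4 = 8 + w$)
$m{\left(k,D \right)} = \frac{2}{9} + \frac{1}{k} + \frac{k}{45}$ ($m{\left(k,D \right)} = \frac{2}{9} - \frac{\frac{k}{-5} - \frac{9}{k}}{9} = \frac{2}{9} - \frac{k \left(- \frac{1}{5}\right) - \frac{9}{k}}{9} = \frac{2}{9} - \frac{- \frac{k}{5} - \frac{9}{k}}{9} = \frac{2}{9} - \frac{- \frac{9}{k} - \frac{k}{5}}{9} = \frac{2}{9} + \left(\frac{1}{k} + \frac{k}{45}\right) = \frac{2}{9} + \frac{1}{k} + \frac{k}{45}$)
$\left(m{\left(3,-1 \right)} + 21\right) x{\left(0 \right)} = \left(\frac{45 + 3 \left(10 + 3\right)}{45 \cdot 3} + 21\right) \left(8 + 0\right) = \left(\frac{1}{45} \cdot \frac{1}{3} \left(45 + 3 \cdot 13\right) + 21\right) 8 = \left(\frac{1}{45} \cdot \frac{1}{3} \left(45 + 39\right) + 21\right) 8 = \left(\frac{1}{45} \cdot \frac{1}{3} \cdot 84 + 21\right) 8 = \left(\frac{28}{45} + 21\right) 8 = \frac{973}{45} \cdot 8 = \frac{7784}{45}$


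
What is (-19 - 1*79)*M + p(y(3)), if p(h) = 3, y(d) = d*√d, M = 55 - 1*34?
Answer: -2055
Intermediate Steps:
M = 21 (M = 55 - 34 = 21)
y(d) = d^(3/2)
(-19 - 1*79)*M + p(y(3)) = (-19 - 1*79)*21 + 3 = (-19 - 79)*21 + 3 = -98*21 + 3 = -2058 + 3 = -2055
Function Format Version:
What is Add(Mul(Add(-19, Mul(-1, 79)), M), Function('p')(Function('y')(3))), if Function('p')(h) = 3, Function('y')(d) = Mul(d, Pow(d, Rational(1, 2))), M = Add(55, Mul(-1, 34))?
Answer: -2055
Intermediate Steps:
M = 21 (M = Add(55, -34) = 21)
Function('y')(d) = Pow(d, Rational(3, 2))
Add(Mul(Add(-19, Mul(-1, 79)), M), Function('p')(Function('y')(3))) = Add(Mul(Add(-19, Mul(-1, 79)), 21), 3) = Add(Mul(Add(-19, -79), 21), 3) = Add(Mul(-98, 21), 3) = Add(-2058, 3) = -2055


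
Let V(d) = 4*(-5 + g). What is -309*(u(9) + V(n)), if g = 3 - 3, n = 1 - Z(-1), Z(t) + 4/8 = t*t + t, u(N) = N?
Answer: 3399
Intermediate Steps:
Z(t) = -½ + t + t² (Z(t) = -½ + (t*t + t) = -½ + (t² + t) = -½ + (t + t²) = -½ + t + t²)
n = 3/2 (n = 1 - (-½ - 1 + (-1)²) = 1 - (-½ - 1 + 1) = 1 - 1*(-½) = 1 + ½ = 3/2 ≈ 1.5000)
g = 0
V(d) = -20 (V(d) = 4*(-5 + 0) = 4*(-5) = -20)
-309*(u(9) + V(n)) = -309*(9 - 20) = -309*(-11) = 3399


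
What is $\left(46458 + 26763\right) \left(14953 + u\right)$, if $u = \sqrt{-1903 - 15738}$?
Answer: $1094873613 + 73221 i \sqrt{17641} \approx 1.0949 \cdot 10^{9} + 9.7252 \cdot 10^{6} i$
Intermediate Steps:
$u = i \sqrt{17641}$ ($u = \sqrt{-17641} = i \sqrt{17641} \approx 132.82 i$)
$\left(46458 + 26763\right) \left(14953 + u\right) = \left(46458 + 26763\right) \left(14953 + i \sqrt{17641}\right) = 73221 \left(14953 + i \sqrt{17641}\right) = 1094873613 + 73221 i \sqrt{17641}$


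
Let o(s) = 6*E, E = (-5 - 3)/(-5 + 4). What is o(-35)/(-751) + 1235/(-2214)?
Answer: -1033757/1662714 ≈ -0.62173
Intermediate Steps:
E = 8 (E = -8/(-1) = -8*(-1) = 8)
o(s) = 48 (o(s) = 6*8 = 48)
o(-35)/(-751) + 1235/(-2214) = 48/(-751) + 1235/(-2214) = 48*(-1/751) + 1235*(-1/2214) = -48/751 - 1235/2214 = -1033757/1662714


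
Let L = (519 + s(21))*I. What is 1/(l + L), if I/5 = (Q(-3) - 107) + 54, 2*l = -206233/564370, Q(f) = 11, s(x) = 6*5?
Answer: -1128740/130132640833 ≈ -8.6738e-6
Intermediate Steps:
s(x) = 30
l = -206233/1128740 (l = (-206233/564370)/2 = (-206233*1/564370)/2 = (½)*(-206233/564370) = -206233/1128740 ≈ -0.18271)
I = -210 (I = 5*((11 - 107) + 54) = 5*(-96 + 54) = 5*(-42) = -210)
L = -115290 (L = (519 + 30)*(-210) = 549*(-210) = -115290)
1/(l + L) = 1/(-206233/1128740 - 115290) = 1/(-130132640833/1128740) = -1128740/130132640833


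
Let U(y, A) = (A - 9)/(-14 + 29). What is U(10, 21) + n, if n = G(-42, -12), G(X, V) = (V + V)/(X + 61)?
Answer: -44/95 ≈ -0.46316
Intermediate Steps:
G(X, V) = 2*V/(61 + X) (G(X, V) = (2*V)/(61 + X) = 2*V/(61 + X))
U(y, A) = -3/5 + A/15 (U(y, A) = (-9 + A)/15 = (-9 + A)*(1/15) = -3/5 + A/15)
n = -24/19 (n = 2*(-12)/(61 - 42) = 2*(-12)/19 = 2*(-12)*(1/19) = -24/19 ≈ -1.2632)
U(10, 21) + n = (-3/5 + (1/15)*21) - 24/19 = (-3/5 + 7/5) - 24/19 = 4/5 - 24/19 = -44/95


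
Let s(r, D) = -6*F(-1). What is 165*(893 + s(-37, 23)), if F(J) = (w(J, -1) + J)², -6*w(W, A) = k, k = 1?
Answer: 291995/2 ≈ 1.4600e+5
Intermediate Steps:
w(W, A) = -⅙ (w(W, A) = -⅙*1 = -⅙)
F(J) = (-⅙ + J)²
s(r, D) = -49/6 (s(r, D) = -(-1 + 6*(-1))²/6 = -(-1 - 6)²/6 = -(-7)²/6 = -49/6)
165*(893 + s(-37, 23)) = 165*(893 - 49/6) = 165*(5309/6) = 291995/2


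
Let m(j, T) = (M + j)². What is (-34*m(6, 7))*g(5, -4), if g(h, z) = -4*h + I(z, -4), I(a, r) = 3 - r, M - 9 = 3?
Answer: 143208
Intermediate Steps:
M = 12 (M = 9 + 3 = 12)
g(h, z) = 7 - 4*h (g(h, z) = -4*h + (3 - 1*(-4)) = -4*h + (3 + 4) = -4*h + 7 = 7 - 4*h)
m(j, T) = (12 + j)²
(-34*m(6, 7))*g(5, -4) = (-34*(12 + 6)²)*(7 - 4*5) = (-34*18²)*(7 - 20) = -34*324*(-13) = -11016*(-13) = 143208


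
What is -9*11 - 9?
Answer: -108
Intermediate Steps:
-9*11 - 9 = -99 - 9 = -108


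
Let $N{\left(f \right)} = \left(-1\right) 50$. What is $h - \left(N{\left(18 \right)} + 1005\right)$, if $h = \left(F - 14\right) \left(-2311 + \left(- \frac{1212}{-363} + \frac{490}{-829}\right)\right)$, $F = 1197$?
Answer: $- \frac{274005808654}{100309} \approx -2.7316 \cdot 10^{6}$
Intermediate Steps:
$N{\left(f \right)} = -50$
$h = - \frac{273910013559}{100309}$ ($h = \left(1197 - 14\right) \left(-2311 + \left(- \frac{1212}{-363} + \frac{490}{-829}\right)\right) = 1183 \left(-2311 + \left(\left(-1212\right) \left(- \frac{1}{363}\right) + 490 \left(- \frac{1}{829}\right)\right)\right) = 1183 \left(-2311 + \left(\frac{404}{121} - \frac{490}{829}\right)\right) = 1183 \left(-2311 + \frac{275626}{100309}\right) = 1183 \left(- \frac{231538473}{100309}\right) = - \frac{273910013559}{100309} \approx -2.7307 \cdot 10^{6}$)
$h - \left(N{\left(18 \right)} + 1005\right) = - \frac{273910013559}{100309} - \left(-50 + 1005\right) = - \frac{273910013559}{100309} - 955 = - \frac{274005808654}{100309}$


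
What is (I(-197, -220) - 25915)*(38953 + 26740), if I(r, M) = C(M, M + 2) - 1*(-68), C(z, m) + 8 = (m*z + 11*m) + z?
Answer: 1280159491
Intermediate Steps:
C(z, m) = -8 + z + 11*m + m*z (C(z, m) = -8 + ((m*z + 11*m) + z) = -8 + ((11*m + m*z) + z) = -8 + (z + 11*m + m*z) = -8 + z + 11*m + m*z)
I(r, M) = 82 + 12*M + M*(2 + M) (I(r, M) = (-8 + M + 11*(M + 2) + (M + 2)*M) - 1*(-68) = (-8 + M + 11*(2 + M) + (2 + M)*M) + 68 = (-8 + M + (22 + 11*M) + M*(2 + M)) + 68 = (14 + 12*M + M*(2 + M)) + 68 = 82 + 12*M + M*(2 + M))
(I(-197, -220) - 25915)*(38953 + 26740) = ((82 + (-220)² + 14*(-220)) - 25915)*(38953 + 26740) = ((82 + 48400 - 3080) - 25915)*65693 = (45402 - 25915)*65693 = 19487*65693 = 1280159491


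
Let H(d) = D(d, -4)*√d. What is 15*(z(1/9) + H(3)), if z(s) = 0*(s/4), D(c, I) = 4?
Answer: 60*√3 ≈ 103.92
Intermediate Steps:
z(s) = 0 (z(s) = 0*(s*(¼)) = 0*(s/4) = 0)
H(d) = 4*√d
15*(z(1/9) + H(3)) = 15*(0 + 4*√3) = 15*(4*√3) = 60*√3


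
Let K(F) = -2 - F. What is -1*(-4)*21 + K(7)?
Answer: 75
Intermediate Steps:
-1*(-4)*21 + K(7) = -1*(-4)*21 + (-2 - 1*7) = 4*21 + (-2 - 7) = 84 - 9 = 75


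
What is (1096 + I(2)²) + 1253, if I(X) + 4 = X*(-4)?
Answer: 2493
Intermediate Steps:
I(X) = -4 - 4*X (I(X) = -4 + X*(-4) = -4 - 4*X)
(1096 + I(2)²) + 1253 = (1096 + (-4 - 4*2)²) + 1253 = (1096 + (-4 - 8)²) + 1253 = (1096 + (-12)²) + 1253 = (1096 + 144) + 1253 = 1240 + 1253 = 2493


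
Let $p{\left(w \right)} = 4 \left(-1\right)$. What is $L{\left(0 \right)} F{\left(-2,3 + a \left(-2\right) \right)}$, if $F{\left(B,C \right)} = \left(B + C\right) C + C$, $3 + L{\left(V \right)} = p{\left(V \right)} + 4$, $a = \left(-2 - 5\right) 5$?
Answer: $-15768$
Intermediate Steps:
$p{\left(w \right)} = -4$
$a = -35$ ($a = \left(-7\right) 5 = -35$)
$L{\left(V \right)} = -3$ ($L{\left(V \right)} = -3 + \left(-4 + 4\right) = -3 + 0 = -3$)
$F{\left(B,C \right)} = C + C \left(B + C\right)$ ($F{\left(B,C \right)} = C \left(B + C\right) + C = C + C \left(B + C\right)$)
$L{\left(0 \right)} F{\left(-2,3 + a \left(-2\right) \right)} = - 3 \left(3 - -70\right) \left(1 - 2 + \left(3 - -70\right)\right) = - 3 \left(3 + 70\right) \left(1 - 2 + \left(3 + 70\right)\right) = - 3 \cdot 73 \left(1 - 2 + 73\right) = - 3 \cdot 73 \cdot 72 = \left(-3\right) 5256 = -15768$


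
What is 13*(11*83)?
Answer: 11869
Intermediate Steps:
13*(11*83) = 13*913 = 11869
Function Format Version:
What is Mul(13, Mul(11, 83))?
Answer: 11869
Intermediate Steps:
Mul(13, Mul(11, 83)) = Mul(13, 913) = 11869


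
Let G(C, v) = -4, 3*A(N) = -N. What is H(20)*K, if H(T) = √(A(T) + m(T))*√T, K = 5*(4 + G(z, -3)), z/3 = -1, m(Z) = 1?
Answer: 0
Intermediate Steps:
z = -3 (z = 3*(-1) = -3)
A(N) = -N/3 (A(N) = (-N)/3 = -N/3)
K = 0 (K = 5*(4 - 4) = 5*0 = 0)
H(T) = √T*√(1 - T/3) (H(T) = √(-T/3 + 1)*√T = √(1 - T/3)*√T = √T*√(1 - T/3))
H(20)*K = (√3*√20*√(3 - 1*20)/3)*0 = (√3*(2*√5)*√(3 - 20)/3)*0 = (√3*(2*√5)*√(-17)/3)*0 = (√3*(2*√5)*(I*√17)/3)*0 = (2*I*√255/3)*0 = 0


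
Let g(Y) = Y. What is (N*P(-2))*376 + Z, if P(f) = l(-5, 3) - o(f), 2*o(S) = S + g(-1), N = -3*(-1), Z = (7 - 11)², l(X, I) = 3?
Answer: 5092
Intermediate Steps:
Z = 16 (Z = (-4)² = 16)
N = 3
o(S) = -½ + S/2 (o(S) = (S - 1)/2 = (-1 + S)/2 = -½ + S/2)
P(f) = 7/2 - f/2 (P(f) = 3 - (-½ + f/2) = 3 + (½ - f/2) = 7/2 - f/2)
(N*P(-2))*376 + Z = (3*(7/2 - ½*(-2)))*376 + 16 = (3*(7/2 + 1))*376 + 16 = (3*(9/2))*376 + 16 = (27/2)*376 + 16 = 5076 + 16 = 5092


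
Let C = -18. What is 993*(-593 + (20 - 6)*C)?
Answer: -839085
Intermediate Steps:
993*(-593 + (20 - 6)*C) = 993*(-593 + (20 - 6)*(-18)) = 993*(-593 + 14*(-18)) = 993*(-593 - 252) = 993*(-845) = -839085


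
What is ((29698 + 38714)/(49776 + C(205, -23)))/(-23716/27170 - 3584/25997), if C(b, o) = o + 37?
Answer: -2815969043/2071455883 ≈ -1.3594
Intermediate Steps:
C(b, o) = 37 + o
((29698 + 38714)/(49776 + C(205, -23)))/(-23716/27170 - 3584/25997) = ((29698 + 38714)/(49776 + (37 - 23)))/(-23716/27170 - 3584/25997) = (68412/(49776 + 14))/(-23716*1/27170 - 3584*1/25997) = (68412/49790)/(-1078/1235 - 3584/25997) = (68412*(1/49790))/(-32451006/32106295) = (34206/24895)*(-32106295/32451006) = -2815969043/2071455883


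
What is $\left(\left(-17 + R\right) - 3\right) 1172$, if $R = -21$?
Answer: $-48052$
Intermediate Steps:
$\left(\left(-17 + R\right) - 3\right) 1172 = \left(\left(-17 - 21\right) - 3\right) 1172 = \left(-38 - 3\right) 1172 = \left(-41\right) 1172 = -48052$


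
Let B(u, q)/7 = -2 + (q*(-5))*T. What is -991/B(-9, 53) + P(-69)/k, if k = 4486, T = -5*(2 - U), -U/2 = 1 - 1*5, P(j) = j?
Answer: 302405/124854352 ≈ 0.0024221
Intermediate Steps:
U = 8 (U = -2*(1 - 1*5) = -2*(1 - 5) = -2*(-4) = 8)
T = 30 (T = -5*(2 - 1*8) = -5*(2 - 8) = -5*(-6) = 30)
B(u, q) = -14 - 1050*q (B(u, q) = 7*(-2 + (q*(-5))*30) = 7*(-2 - 5*q*30) = 7*(-2 - 150*q) = -14 - 1050*q)
-991/B(-9, 53) + P(-69)/k = -991/(-14 - 1050*53) - 69/4486 = -991/(-14 - 55650) - 69*1/4486 = -991/(-55664) - 69/4486 = -991*(-1/55664) - 69/4486 = 991/55664 - 69/4486 = 302405/124854352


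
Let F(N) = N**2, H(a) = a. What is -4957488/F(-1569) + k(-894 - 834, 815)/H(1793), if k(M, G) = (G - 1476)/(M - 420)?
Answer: -2121273732179/1053459743556 ≈ -2.0136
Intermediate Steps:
k(M, G) = (-1476 + G)/(-420 + M)
-4957488/F(-1569) + k(-894 - 834, 815)/H(1793) = -4957488/((-1569)**2) + ((-1476 + 815)/(-420 + (-894 - 834)))/1793 = -4957488/2461761 + (-661/(-420 - 1728))*(1/1793) = -4957488*1/2461761 + (-661/(-2148))*(1/1793) = -550832/273529 - 1/2148*(-661)*(1/1793) = -550832/273529 + (661/2148)*(1/1793) = -550832/273529 + 661/3851364 = -2121273732179/1053459743556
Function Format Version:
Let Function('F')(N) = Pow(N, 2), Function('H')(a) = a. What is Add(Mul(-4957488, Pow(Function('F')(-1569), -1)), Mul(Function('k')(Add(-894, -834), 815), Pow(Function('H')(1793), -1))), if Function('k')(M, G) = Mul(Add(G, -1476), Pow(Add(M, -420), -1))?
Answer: Rational(-2121273732179, 1053459743556) ≈ -2.0136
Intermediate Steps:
Function('k')(M, G) = Mul(Pow(Add(-420, M), -1), Add(-1476, G)) (Function('k')(M, G) = Mul(Add(-1476, G), Pow(Add(-420, M), -1)) = Mul(Pow(Add(-420, M), -1), Add(-1476, G)))
Add(Mul(-4957488, Pow(Function('F')(-1569), -1)), Mul(Function('k')(Add(-894, -834), 815), Pow(Function('H')(1793), -1))) = Add(Mul(-4957488, Pow(Pow(-1569, 2), -1)), Mul(Mul(Pow(Add(-420, Add(-894, -834)), -1), Add(-1476, 815)), Pow(1793, -1))) = Add(Mul(-4957488, Pow(2461761, -1)), Mul(Mul(Pow(Add(-420, -1728), -1), -661), Rational(1, 1793))) = Add(Mul(-4957488, Rational(1, 2461761)), Mul(Mul(Pow(-2148, -1), -661), Rational(1, 1793))) = Add(Rational(-550832, 273529), Mul(Mul(Rational(-1, 2148), -661), Rational(1, 1793))) = Add(Rational(-550832, 273529), Mul(Rational(661, 2148), Rational(1, 1793))) = Add(Rational(-550832, 273529), Rational(661, 3851364)) = Rational(-2121273732179, 1053459743556)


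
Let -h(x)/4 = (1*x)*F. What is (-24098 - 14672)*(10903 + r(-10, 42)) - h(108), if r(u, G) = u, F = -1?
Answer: -422322042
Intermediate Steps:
h(x) = 4*x (h(x) = -4*1*x*(-1) = -4*x*(-1) = -(-4)*x = 4*x)
(-24098 - 14672)*(10903 + r(-10, 42)) - h(108) = (-24098 - 14672)*(10903 - 10) - 4*108 = -38770*10893 - 1*432 = -422321610 - 432 = -422322042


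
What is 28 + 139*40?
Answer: 5588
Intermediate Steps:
28 + 139*40 = 28 + 5560 = 5588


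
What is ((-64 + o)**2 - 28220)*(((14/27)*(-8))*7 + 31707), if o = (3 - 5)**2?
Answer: -21057609100/27 ≈ -7.7991e+8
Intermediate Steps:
o = 4 (o = (-2)**2 = 4)
((-64 + o)**2 - 28220)*(((14/27)*(-8))*7 + 31707) = ((-64 + 4)**2 - 28220)*(((14/27)*(-8))*7 + 31707) = ((-60)**2 - 28220)*(((14*(1/27))*(-8))*7 + 31707) = (3600 - 28220)*(((14/27)*(-8))*7 + 31707) = -24620*(-112/27*7 + 31707) = -24620*(-784/27 + 31707) = -24620*855305/27 = -21057609100/27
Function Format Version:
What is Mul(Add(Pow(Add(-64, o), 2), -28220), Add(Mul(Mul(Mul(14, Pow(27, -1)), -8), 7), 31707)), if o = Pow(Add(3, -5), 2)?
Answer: Rational(-21057609100, 27) ≈ -7.7991e+8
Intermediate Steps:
o = 4 (o = Pow(-2, 2) = 4)
Mul(Add(Pow(Add(-64, o), 2), -28220), Add(Mul(Mul(Mul(14, Pow(27, -1)), -8), 7), 31707)) = Mul(Add(Pow(Add(-64, 4), 2), -28220), Add(Mul(Mul(Mul(14, Pow(27, -1)), -8), 7), 31707)) = Mul(Add(Pow(-60, 2), -28220), Add(Mul(Mul(Mul(14, Rational(1, 27)), -8), 7), 31707)) = Mul(Add(3600, -28220), Add(Mul(Mul(Rational(14, 27), -8), 7), 31707)) = Mul(-24620, Add(Mul(Rational(-112, 27), 7), 31707)) = Mul(-24620, Add(Rational(-784, 27), 31707)) = Mul(-24620, Rational(855305, 27)) = Rational(-21057609100, 27)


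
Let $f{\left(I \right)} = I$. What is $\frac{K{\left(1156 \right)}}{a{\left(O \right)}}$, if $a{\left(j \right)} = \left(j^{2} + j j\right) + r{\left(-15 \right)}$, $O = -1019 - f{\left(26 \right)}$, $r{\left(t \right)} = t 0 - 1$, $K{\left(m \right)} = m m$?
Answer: $\frac{1336336}{2184049} \approx 0.61186$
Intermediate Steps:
$K{\left(m \right)} = m^{2}$
$r{\left(t \right)} = -1$ ($r{\left(t \right)} = 0 - 1 = -1$)
$O = -1045$ ($O = -1019 - 26 = -1045$)
$a{\left(j \right)} = -1 + 2 j^{2}$ ($a{\left(j \right)} = \left(j^{2} + j j\right) - 1 = \left(j^{2} + j^{2}\right) - 1 = 2 j^{2} - 1 = -1 + 2 j^{2}$)
$\frac{K{\left(1156 \right)}}{a{\left(O \right)}} = \frac{1156^{2}}{-1 + 2 \left(-1045\right)^{2}} = \frac{1336336}{-1 + 2 \cdot 1092025} = \frac{1336336}{-1 + 2184050} = \frac{1336336}{2184049}$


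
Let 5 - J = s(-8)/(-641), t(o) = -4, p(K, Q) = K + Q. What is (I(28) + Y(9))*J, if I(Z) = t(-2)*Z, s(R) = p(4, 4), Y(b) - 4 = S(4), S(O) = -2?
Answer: -353430/641 ≈ -551.37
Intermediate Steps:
Y(b) = 2 (Y(b) = 4 - 2 = 2)
s(R) = 8 (s(R) = 4 + 4 = 8)
J = 3213/641 (J = 5 - 8/(-641) = 5 - 8*(-1)/641 = 5 - 1*(-8/641) = 5 + 8/641 = 3213/641 ≈ 5.0125)
I(Z) = -4*Z
(I(28) + Y(9))*J = (-4*28 + 2)*(3213/641) = (-112 + 2)*(3213/641) = -110*3213/641 = -353430/641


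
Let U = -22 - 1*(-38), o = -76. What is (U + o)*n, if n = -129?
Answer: 7740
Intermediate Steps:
U = 16 (U = -22 + 38 = 16)
(U + o)*n = (16 - 76)*(-129) = -60*(-129) = 7740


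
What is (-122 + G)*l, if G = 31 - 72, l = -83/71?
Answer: 13529/71 ≈ 190.55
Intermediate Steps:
l = -83/71 (l = -83*1/71 = -83/71 ≈ -1.1690)
G = -41
(-122 + G)*l = (-122 - 41)*(-83/71) = -163*(-83/71) = 13529/71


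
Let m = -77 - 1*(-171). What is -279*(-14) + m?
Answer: 4000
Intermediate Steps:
m = 94 (m = -77 + 171 = 94)
-279*(-14) + m = -279*(-14) + 94 = 3906 + 94 = 4000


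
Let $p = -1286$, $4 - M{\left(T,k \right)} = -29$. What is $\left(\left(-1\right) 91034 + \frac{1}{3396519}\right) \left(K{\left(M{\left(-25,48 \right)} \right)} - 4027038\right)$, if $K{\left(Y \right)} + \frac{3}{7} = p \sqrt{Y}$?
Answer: $\frac{322817986252780315}{880579} + \frac{397629541889470 \sqrt{33}}{3396519} \approx 3.6727 \cdot 10^{11}$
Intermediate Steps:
$M{\left(T,k \right)} = 33$ ($M{\left(T,k \right)} = 4 - -29 = 4 + 29 = 33$)
$K{\left(Y \right)} = - \frac{3}{7} - 1286 \sqrt{Y}$
$\left(\left(-1\right) 91034 + \frac{1}{3396519}\right) \left(K{\left(M{\left(-25,48 \right)} \right)} - 4027038\right) = \left(\left(-1\right) 91034 + \frac{1}{3396519}\right) \left(\left(- \frac{3}{7} - 1286 \sqrt{33}\right) - 4027038\right) = \left(-91034 + \frac{1}{3396519}\right) \left(- \frac{28189269}{7} - 1286 \sqrt{33}\right) = - \frac{309198710645 \left(- \frac{28189269}{7} - 1286 \sqrt{33}\right)}{3396519} = \frac{322817986252780315}{880579} + \frac{397629541889470 \sqrt{33}}{3396519}$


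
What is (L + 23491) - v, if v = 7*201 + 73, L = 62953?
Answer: 84964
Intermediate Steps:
v = 1480 (v = 1407 + 73 = 1480)
(L + 23491) - v = (62953 + 23491) - 1*1480 = 86444 - 1480 = 84964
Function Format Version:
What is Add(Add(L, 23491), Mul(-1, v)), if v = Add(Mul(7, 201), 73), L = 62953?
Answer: 84964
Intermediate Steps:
v = 1480 (v = Add(1407, 73) = 1480)
Add(Add(L, 23491), Mul(-1, v)) = Add(Add(62953, 23491), Mul(-1, 1480)) = Add(86444, -1480) = 84964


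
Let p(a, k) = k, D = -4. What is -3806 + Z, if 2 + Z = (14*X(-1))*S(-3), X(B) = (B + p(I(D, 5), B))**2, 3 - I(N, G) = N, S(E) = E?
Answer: -3976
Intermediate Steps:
I(N, G) = 3 - N
X(B) = 4*B**2 (X(B) = (B + B)**2 = (2*B)**2 = 4*B**2)
Z = -170 (Z = -2 + (14*(4*(-1)**2))*(-3) = -2 + (14*(4*1))*(-3) = -2 + (14*4)*(-3) = -2 + 56*(-3) = -2 - 168 = -170)
-3806 + Z = -3806 - 170 = -3976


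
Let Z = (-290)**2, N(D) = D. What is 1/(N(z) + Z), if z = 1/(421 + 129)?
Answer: 550/46255001 ≈ 1.1891e-5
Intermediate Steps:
z = 1/550 ≈ 0.0018182
Z = 84100
1/(N(z) + Z) = 1/(1/550 + 84100) = 1/(46255001/550) = 550/46255001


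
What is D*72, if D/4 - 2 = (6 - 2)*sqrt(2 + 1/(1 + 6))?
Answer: 576 + 1152*sqrt(105)/7 ≈ 2262.4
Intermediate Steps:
D = 8 + 16*sqrt(105)/7 (D = 8 + 4*((6 - 2)*sqrt(2 + 1/(1 + 6))) = 8 + 4*(4*sqrt(2 + 1/7)) = 8 + 4*(4*sqrt(15/7)) = 8 + 4*(4*(sqrt(105)/7)) = 8 + 4*(4*sqrt(105)/7) = 8 + 16*sqrt(105)/7 ≈ 31.422)
D*72 = (8 + 16*sqrt(105)/7)*72 = 576 + 1152*sqrt(105)/7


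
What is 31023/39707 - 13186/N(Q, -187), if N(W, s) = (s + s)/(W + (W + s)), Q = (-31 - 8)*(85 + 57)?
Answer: -2948515269712/7425209 ≈ -3.9710e+5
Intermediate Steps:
Q = -5538 (Q = -39*142 = -5538)
N(W, s) = 2*s/(s + 2*W) (N(W, s) = (2*s)/(s + 2*W) = 2*s/(s + 2*W))
31023/39707 - 13186/N(Q, -187) = 31023/39707 - 13186/(2*(-187)/(-187 + 2*(-5538))) = 31023*(1/39707) - 13186/(2*(-187)/(-187 - 11076)) = 31023/39707 - 13186/(2*(-187)/(-11263)) = 31023/39707 - 13186/(2*(-187)*(-1/11263)) = 31023/39707 - 13186/374/11263 = 31023/39707 - 13186*11263/374 = 31023/39707 - 74256959/187 = -2948515269712/7425209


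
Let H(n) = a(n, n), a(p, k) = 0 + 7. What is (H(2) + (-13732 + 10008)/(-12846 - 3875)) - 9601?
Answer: -160417550/16721 ≈ -9593.8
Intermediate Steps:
a(p, k) = 7
H(n) = 7
(H(2) + (-13732 + 10008)/(-12846 - 3875)) - 9601 = (7 + (-13732 + 10008)/(-12846 - 3875)) - 9601 = (7 - 3724/(-16721)) - 9601 = (7 - 3724*(-1/16721)) - 9601 = (7 + 3724/16721) - 9601 = 120771/16721 - 9601 = -160417550/16721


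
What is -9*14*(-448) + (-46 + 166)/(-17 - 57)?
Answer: 2088516/37 ≈ 56446.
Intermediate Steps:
-9*14*(-448) + (-46 + 166)/(-17 - 57) = -126*(-448) + 120/(-74) = 56448 + 120*(-1/74) = 56448 - 60/37 = 2088516/37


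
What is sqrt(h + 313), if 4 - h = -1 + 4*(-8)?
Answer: 5*sqrt(14) ≈ 18.708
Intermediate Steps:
h = 37 (h = 4 - (-1 + 4*(-8)) = 4 - (-1 - 32) = 4 - 1*(-33) = 4 + 33 = 37)
sqrt(h + 313) = sqrt(37 + 313) = sqrt(350) = 5*sqrt(14)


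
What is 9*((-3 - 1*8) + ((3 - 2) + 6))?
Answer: -36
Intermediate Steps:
9*((-3 - 1*8) + ((3 - 2) + 6)) = 9*((-3 - 8) + (1 + 6)) = 9*(-11 + 7) = 9*(-4) = -36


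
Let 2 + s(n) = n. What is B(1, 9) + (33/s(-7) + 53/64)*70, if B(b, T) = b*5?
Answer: -18595/96 ≈ -193.70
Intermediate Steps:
s(n) = -2 + n
B(b, T) = 5*b
B(1, 9) + (33/s(-7) + 53/64)*70 = 5*1 + (33/(-2 - 7) + 53/64)*70 = 5 + (33/(-9) + 53*(1/64))*70 = 5 + (33*(-⅑) + 53/64)*70 = 5 + (-11/3 + 53/64)*70 = 5 - 545/192*70 = 5 - 19075/96 = -18595/96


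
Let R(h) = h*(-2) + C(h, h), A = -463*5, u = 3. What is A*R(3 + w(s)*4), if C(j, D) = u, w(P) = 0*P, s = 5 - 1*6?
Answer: 6945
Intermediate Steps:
s = -1 (s = 5 - 6 = -1)
w(P) = 0
C(j, D) = 3
A = -2315
R(h) = 3 - 2*h (R(h) = h*(-2) + 3 = -2*h + 3 = 3 - 2*h)
A*R(3 + w(s)*4) = -2315*(3 - 2*(3 + 0*4)) = -2315*(3 - 2*(3 + 0)) = -2315*(3 - 2*3) = -2315*(3 - 6) = -2315*(-3) = 6945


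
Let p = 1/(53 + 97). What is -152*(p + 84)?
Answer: -957676/75 ≈ -12769.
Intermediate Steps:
p = 1/150 ≈ 0.0066667
-152*(p + 84) = -152*(1/150 + 84) = -152*12601/150 = -957676/75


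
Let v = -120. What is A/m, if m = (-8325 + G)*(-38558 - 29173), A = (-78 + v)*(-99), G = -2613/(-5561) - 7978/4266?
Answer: 1156772826/33280700950775 ≈ 3.4758e-5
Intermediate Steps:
G = -247900/177039 (G = -2613*(-1/5561) - 7978*1/4266 = 39/83 - 3989/2133 = -247900/177039 ≈ -1.4003)
A = 19602 (A = (-78 - 120)*(-99) = -198*(-99) = 19602)
m = 33280700950775/59013 (m = (-8325 - 247900/177039)*(-38558 - 29173) = -1474097575/177039*(-67731) = 33280700950775/59013 ≈ 5.6396e+8)
A/m = 19602/(33280700950775/59013) = 19602*(59013/33280700950775) = 1156772826/33280700950775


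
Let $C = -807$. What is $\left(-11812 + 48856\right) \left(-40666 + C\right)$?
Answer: $-1536325812$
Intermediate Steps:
$\left(-11812 + 48856\right) \left(-40666 + C\right) = \left(-11812 + 48856\right) \left(-40666 - 807\right) = 37044 \left(-41473\right) = -1536325812$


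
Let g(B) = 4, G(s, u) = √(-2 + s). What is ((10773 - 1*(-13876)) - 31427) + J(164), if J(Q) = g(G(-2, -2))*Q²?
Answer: 100806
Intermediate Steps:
J(Q) = 4*Q²
((10773 - 1*(-13876)) - 31427) + J(164) = ((10773 - 1*(-13876)) - 31427) + 4*164² = ((10773 + 13876) - 31427) + 4*26896 = (24649 - 31427) + 107584 = -6778 + 107584 = 100806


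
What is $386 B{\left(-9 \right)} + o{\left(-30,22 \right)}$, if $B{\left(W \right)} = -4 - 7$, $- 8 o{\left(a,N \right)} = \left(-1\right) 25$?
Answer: $- \frac{33943}{8} \approx -4242.9$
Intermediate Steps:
$o{\left(a,N \right)} = \frac{25}{8}$ ($o{\left(a,N \right)} = - \frac{\left(-1\right) 25}{8} = \left(- \frac{1}{8}\right) \left(-25\right) = \frac{25}{8}$)
$B{\left(W \right)} = -11$ ($B{\left(W \right)} = -4 - 7 = -11$)
$386 B{\left(-9 \right)} + o{\left(-30,22 \right)} = 386 \left(-11\right) + \frac{25}{8} = -4246 + \frac{25}{8} = - \frac{33943}{8}$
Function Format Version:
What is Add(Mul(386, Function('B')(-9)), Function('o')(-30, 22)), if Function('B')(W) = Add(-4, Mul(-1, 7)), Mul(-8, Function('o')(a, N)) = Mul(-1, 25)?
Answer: Rational(-33943, 8) ≈ -4242.9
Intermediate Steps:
Function('o')(a, N) = Rational(25, 8) (Function('o')(a, N) = Mul(Rational(-1, 8), Mul(-1, 25)) = Mul(Rational(-1, 8), -25) = Rational(25, 8))
Function('B')(W) = -11 (Function('B')(W) = Add(-4, -7) = -11)
Add(Mul(386, Function('B')(-9)), Function('o')(-30, 22)) = Add(Mul(386, -11), Rational(25, 8)) = Add(-4246, Rational(25, 8)) = Rational(-33943, 8)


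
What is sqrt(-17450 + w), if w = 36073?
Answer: sqrt(18623) ≈ 136.47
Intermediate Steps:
sqrt(-17450 + w) = sqrt(-17450 + 36073) = sqrt(18623)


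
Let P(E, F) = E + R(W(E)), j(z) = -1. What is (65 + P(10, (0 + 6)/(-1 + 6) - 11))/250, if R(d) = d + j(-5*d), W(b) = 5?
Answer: 79/250 ≈ 0.31600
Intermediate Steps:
R(d) = -1 + d (R(d) = d - 1 = -1 + d)
P(E, F) = 4 + E (P(E, F) = E + (-1 + 5) = E + 4 = 4 + E)
(65 + P(10, (0 + 6)/(-1 + 6) - 11))/250 = (65 + (4 + 10))/250 = (65 + 14)*(1/250) = 79*(1/250) = 79/250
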